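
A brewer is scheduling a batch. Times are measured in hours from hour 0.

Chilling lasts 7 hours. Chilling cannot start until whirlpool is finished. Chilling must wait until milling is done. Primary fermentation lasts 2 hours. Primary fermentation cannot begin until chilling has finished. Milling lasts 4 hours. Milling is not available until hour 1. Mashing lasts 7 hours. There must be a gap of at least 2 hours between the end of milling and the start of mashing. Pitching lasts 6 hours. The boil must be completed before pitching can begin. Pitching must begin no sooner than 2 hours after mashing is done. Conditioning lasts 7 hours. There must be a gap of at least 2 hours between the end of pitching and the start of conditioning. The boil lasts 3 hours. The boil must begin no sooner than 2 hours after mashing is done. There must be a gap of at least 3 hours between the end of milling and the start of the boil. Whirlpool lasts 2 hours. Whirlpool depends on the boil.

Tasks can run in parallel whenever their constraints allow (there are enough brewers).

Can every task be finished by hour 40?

Yes

Milling waits on its own release at hour 1, so it starts at hour 1 and finishes at 1 + 4 = hour 5.
Mashing cannot begin until milling (finishes hour 5, plus 2-hour gap → hour 7). It runs from hour 7 to 7 + 7 = hour 14.
The boil needs all of mashing (finishes hour 14, plus 2-hour gap → hour 16); milling (finishes hour 5, plus 3-hour gap → hour 8). That puts its earliest start at hour 16; it finishes at 16 + 3 = hour 19.
For pitching: the boil (finishes hour 19); mashing (finishes hour 14, plus 2-hour gap → hour 16). Taking the maximum gives a start of hour 19, and it finishes at 19 + 6 = hour 25.
Conditioning cannot begin until pitching (finishes hour 25, plus 2-hour gap → hour 27). It runs from hour 27 to 27 + 7 = hour 34.
Whirlpool cannot begin until the boil (finishes hour 19). It runs from hour 19 to 19 + 2 = hour 21.
Chilling needs all of whirlpool (finishes hour 21); milling (finishes hour 5). That puts its earliest start at hour 21; it finishes at 21 + 7 = hour 28.
Primary fermentation cannot begin until chilling (finishes hour 28). It runs from hour 28 to 28 + 2 = hour 30.
Every task is finished by hour 34, which is no later than the deadline of 40, so the schedule is feasible.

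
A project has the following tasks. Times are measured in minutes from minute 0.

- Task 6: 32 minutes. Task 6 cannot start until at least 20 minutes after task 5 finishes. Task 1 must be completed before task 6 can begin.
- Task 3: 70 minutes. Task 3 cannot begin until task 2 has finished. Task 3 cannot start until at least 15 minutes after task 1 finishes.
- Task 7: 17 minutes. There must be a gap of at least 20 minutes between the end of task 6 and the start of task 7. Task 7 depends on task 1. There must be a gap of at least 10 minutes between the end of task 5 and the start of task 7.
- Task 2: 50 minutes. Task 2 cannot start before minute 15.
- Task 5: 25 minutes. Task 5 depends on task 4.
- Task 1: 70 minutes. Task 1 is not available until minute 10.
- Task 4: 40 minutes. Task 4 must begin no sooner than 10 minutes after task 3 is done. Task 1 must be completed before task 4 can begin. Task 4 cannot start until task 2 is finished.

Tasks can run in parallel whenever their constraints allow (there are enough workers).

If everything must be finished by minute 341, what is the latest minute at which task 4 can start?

187

Task 7 has no dependents, so it just needs to finish by minute 341. Starting by 341 − 17 = minute 324 achieves that.
Task 6 must finish before task 7 (must start by minute 324, minus 20-minute gap → minute 304). With a 32-minute duration, task 6 must start by 304 − 32 = minute 272.
Task 5 feeds task 6 (must start by minute 272, minus 20-minute gap → minute 252); task 7 (must start by minute 324, minus 10-minute gap → minute 314). Taking the minimum, task 5 must finish by minute 252 and start by 252 − 25 = minute 227.
Task 4 feeds into task 5 (must start by minute 227); so task 4 must finish by minute 227 and therefore start by minute 187.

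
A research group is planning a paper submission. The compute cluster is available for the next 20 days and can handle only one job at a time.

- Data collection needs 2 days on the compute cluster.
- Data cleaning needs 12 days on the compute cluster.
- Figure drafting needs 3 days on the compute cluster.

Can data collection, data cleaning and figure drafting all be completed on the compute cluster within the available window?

Yes

Running back to back, the jobs need 2 + 12 + 3 = 17 days on the compute cluster.
Since 17 ≤ 20, they fit within the window.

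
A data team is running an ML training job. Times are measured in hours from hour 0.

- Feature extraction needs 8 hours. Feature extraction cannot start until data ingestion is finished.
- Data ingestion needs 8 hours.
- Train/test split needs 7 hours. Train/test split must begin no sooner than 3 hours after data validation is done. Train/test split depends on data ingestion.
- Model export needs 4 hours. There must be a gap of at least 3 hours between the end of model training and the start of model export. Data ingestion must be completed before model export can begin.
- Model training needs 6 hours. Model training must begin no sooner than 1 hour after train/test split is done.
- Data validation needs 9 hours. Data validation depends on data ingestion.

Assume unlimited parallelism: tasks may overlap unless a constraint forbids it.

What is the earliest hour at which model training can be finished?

Data ingestion can start immediately at hour 0; it finishes at hour 8.
Data validation waits on data ingestion (finishes hour 8), so it starts at hour 8 and finishes at 8 + 9 = hour 17.
Train/test split has to wait for data validation (finishes hour 17, plus 3-hour gap → hour 20); data ingestion (finishes hour 8). The latest of these is hour 20, so train/test split runs hour 20 to 20 + 7 = hour 27.
Model training waits on train/test split (finishes hour 27, plus 1-hour gap → hour 28), so it starts at hour 28 and finishes at 28 + 6 = hour 34.

34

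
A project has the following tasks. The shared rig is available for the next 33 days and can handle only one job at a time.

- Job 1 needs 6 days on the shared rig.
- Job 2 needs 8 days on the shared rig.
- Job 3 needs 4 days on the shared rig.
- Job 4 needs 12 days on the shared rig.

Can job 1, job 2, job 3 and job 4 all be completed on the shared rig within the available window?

Running back to back, the jobs need 6 + 8 + 4 + 12 = 30 days on the shared rig.
Since 30 ≤ 33, they fit within the window.

Yes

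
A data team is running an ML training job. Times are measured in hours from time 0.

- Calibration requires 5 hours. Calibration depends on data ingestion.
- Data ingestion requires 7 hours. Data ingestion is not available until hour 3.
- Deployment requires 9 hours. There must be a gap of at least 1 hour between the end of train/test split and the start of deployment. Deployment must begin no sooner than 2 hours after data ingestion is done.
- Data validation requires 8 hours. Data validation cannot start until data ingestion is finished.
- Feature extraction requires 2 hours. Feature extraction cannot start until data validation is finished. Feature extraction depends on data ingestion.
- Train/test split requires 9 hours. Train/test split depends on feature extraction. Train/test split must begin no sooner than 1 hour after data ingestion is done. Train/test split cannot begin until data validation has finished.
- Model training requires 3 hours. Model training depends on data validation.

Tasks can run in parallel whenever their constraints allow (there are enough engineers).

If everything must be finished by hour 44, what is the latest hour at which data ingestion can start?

To finish by hour 44, deployment (duration 9) must start no later than hour 35.
Train/test split has to be done before deployment (must start by hour 35, minus 1-hour gap → hour 34). That means finishing by hour 34, i.e. starting by 34 − 9 = hour 25.
Feature extraction must finish before train/test split (must start by hour 25). With a 2-hour duration, feature extraction must start by 25 − 2 = hour 23.
To finish by hour 44, model training (duration 3) must start no later than hour 41.
Data validation has several dependents: feature extraction (must start by hour 23); train/test split (must start by hour 25); model training (must start by hour 41). The earliest of those limits is hour 23, so data validation must start by 23 − 8 = hour 15.
Calibration must finish by hour 44; it takes 5 hours, so it must start by 44 − 5 = hour 39.
For data ingestion: data validation (must start by hour 15); feature extraction (must start by hour 23); train/test split (must start by hour 25, minus 1-hour gap → hour 24); calibration (must start by hour 39); deployment (must start by hour 35, minus 2-hour gap → hour 33). The most restrictive is hour 15; with a 7-hour duration, data ingestion must start by hour 8.

8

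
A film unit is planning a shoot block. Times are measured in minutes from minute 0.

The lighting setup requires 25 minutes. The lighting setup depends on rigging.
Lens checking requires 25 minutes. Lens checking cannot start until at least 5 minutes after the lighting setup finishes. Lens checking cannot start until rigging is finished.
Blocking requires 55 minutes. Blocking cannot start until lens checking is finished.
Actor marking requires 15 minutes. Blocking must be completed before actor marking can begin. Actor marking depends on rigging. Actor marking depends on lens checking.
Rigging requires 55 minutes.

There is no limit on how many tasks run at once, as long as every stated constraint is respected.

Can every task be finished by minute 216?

Rigging can start immediately at minute 0; it finishes at minute 55.
After rigging (finishes minute 55), the lighting setup can start at minute 55 and finishes at minute 80.
Lens checking has to wait for the lighting setup (finishes minute 80, plus 5-minute gap → minute 85); rigging (finishes minute 55). The latest of these is minute 85, so lens checking runs minute 85 to 85 + 25 = minute 110.
After lens checking (finishes minute 110), blocking can start at minute 110 and finishes at minute 165.
Actor marking cannot start until blocking (finishes minute 165); rigging (finishes minute 55); lens checking (finishes minute 110). The controlling bound is minute 165, so actor marking finishes at 165 + 15 = minute 180.
Every task is finished by minute 180, which is no later than the deadline of 216, so the schedule is feasible.

Yes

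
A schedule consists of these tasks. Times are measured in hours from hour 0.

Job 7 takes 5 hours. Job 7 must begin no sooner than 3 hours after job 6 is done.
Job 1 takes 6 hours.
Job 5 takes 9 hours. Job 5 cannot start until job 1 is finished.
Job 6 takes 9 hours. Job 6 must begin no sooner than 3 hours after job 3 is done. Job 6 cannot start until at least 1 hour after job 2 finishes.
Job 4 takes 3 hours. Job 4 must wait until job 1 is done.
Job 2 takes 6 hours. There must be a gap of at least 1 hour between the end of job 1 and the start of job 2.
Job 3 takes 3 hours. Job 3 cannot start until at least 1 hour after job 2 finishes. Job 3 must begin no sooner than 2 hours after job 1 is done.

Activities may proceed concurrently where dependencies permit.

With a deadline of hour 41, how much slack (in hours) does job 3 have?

Job 1 has no prerequisites, so it starts at hour 0 and finishes at hour 6.
Job 2 cannot begin until job 1 (finishes hour 6, plus 1-hour gap → hour 7). It runs from hour 7 to 7 + 6 = hour 13.
Job 3 has to wait for job 2 (finishes hour 13, plus 1-hour gap → hour 14); job 1 (finishes hour 6, plus 2-hour gap → hour 8). The latest of these is hour 14, so job 3 runs hour 14 to 14 + 3 = hour 17.

Working backward from the deadline:
To finish by hour 41, job 7 (duration 5) must start no later than hour 36.
Job 6 has to be done before job 7 (must start by hour 36, minus 3-hour gap → hour 33). That means finishing by hour 33, i.e. starting by 33 − 9 = hour 24.
Job 3 has to be done before job 6 (must start by hour 24, minus 3-hour gap → hour 21). That means finishing by hour 21, i.e. starting by 21 − 3 = hour 18.
So job 3 can start as early as hour 14 and as late as hour 18, giving 18 − 14 = 4 hours of slack.

4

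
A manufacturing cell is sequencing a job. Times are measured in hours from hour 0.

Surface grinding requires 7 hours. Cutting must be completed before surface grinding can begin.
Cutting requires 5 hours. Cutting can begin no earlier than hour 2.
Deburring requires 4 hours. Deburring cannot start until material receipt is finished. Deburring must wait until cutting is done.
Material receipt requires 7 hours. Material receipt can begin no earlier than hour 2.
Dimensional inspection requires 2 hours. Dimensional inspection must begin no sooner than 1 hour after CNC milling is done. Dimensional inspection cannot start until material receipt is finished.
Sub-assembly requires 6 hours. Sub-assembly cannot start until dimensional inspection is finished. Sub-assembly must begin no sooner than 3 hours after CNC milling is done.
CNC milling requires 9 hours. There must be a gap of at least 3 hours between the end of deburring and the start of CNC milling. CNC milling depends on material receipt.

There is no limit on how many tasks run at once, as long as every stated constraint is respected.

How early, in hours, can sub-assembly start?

28

Cutting cannot begin until its own release at hour 2. It runs from hour 2 to 2 + 5 = hour 7.
After its own release at hour 2, material receipt can start at hour 2 and finishes at hour 9.
Deburring needs all of material receipt (finishes hour 9); cutting (finishes hour 7). That puts its earliest start at hour 9; it finishes at 9 + 4 = hour 13.
CNC milling needs all of deburring (finishes hour 13, plus 3-hour gap → hour 16); material receipt (finishes hour 9). That puts its earliest start at hour 16; it finishes at 16 + 9 = hour 25.
Dimensional inspection cannot start until CNC milling (finishes hour 25, plus 1-hour gap → hour 26); material receipt (finishes hour 9). The controlling bound is hour 26, so dimensional inspection finishes at 26 + 2 = hour 28.
Sub-assembly waits on dimensional inspection (finishes hour 28); CNC milling (finishes hour 25, plus 3-hour gap → hour 28). The latest of these is hour 28, which is the earliest sub-assembly can start.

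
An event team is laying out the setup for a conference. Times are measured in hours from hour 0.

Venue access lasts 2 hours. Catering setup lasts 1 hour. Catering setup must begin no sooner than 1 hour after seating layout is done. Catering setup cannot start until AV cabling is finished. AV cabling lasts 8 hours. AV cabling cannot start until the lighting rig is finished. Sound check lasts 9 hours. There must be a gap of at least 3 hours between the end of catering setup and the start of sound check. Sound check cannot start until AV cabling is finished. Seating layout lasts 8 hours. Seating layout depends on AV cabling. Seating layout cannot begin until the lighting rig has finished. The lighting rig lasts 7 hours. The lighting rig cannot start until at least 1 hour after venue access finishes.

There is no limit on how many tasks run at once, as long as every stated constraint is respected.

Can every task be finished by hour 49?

Yes

Venue access has no prerequisites, so it starts at hour 0 and finishes at hour 2.
The lighting rig cannot begin until venue access (finishes hour 2, plus 1-hour gap → hour 3). It runs from hour 3 to 3 + 7 = hour 10.
After the lighting rig (finishes hour 10), AV cabling can start at hour 10 and finishes at hour 18.
Seating layout needs all of AV cabling (finishes hour 18); the lighting rig (finishes hour 10). That puts its earliest start at hour 18; it finishes at 18 + 8 = hour 26.
Catering setup has to wait for seating layout (finishes hour 26, plus 1-hour gap → hour 27); AV cabling (finishes hour 18). The latest of these is hour 27, so catering setup runs hour 27 to 27 + 1 = hour 28.
Sound check needs all of catering setup (finishes hour 28, plus 3-hour gap → hour 31); AV cabling (finishes hour 18). That puts its earliest start at hour 31; it finishes at 31 + 9 = hour 40.
Every task is finished by hour 40, which is no later than the deadline of 49, so the schedule is feasible.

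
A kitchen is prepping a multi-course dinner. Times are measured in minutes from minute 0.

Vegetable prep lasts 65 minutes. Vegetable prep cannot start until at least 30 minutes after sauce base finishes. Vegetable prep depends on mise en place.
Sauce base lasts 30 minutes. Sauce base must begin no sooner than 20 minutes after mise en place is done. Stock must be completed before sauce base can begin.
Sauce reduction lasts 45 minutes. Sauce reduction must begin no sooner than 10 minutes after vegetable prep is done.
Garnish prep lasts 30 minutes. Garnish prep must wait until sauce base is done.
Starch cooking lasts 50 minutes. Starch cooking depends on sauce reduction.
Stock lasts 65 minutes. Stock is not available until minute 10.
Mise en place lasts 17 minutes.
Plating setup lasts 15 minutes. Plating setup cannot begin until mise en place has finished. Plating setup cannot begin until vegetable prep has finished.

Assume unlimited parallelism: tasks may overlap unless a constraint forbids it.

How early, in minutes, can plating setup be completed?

215

After its own release at minute 10, stock can start at minute 10 and finishes at minute 75.
Nothing blocks mise en place, so it runs from minute 0 to minute 17.
Sauce base needs all of mise en place (finishes minute 17, plus 20-minute gap → minute 37); stock (finishes minute 75). That puts its earliest start at minute 75; it finishes at 75 + 30 = minute 105.
Vegetable prep cannot start until sauce base (finishes minute 105, plus 30-minute gap → minute 135); mise en place (finishes minute 17). The controlling bound is minute 135, so vegetable prep finishes at 135 + 65 = minute 200.
For plating setup: mise en place (finishes minute 17); vegetable prep (finishes minute 200). Taking the maximum gives a start of minute 200, and it finishes at 200 + 15 = minute 215.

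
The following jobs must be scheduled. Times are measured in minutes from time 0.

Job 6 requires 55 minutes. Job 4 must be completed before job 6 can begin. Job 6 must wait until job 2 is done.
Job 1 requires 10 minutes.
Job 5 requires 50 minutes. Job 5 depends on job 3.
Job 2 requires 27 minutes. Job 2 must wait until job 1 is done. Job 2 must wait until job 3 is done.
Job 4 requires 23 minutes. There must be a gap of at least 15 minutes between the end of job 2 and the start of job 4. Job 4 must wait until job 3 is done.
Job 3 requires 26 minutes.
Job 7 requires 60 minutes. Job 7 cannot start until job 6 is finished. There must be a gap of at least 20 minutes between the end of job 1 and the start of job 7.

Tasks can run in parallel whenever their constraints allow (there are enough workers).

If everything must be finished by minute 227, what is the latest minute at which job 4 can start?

Nothing follows job 7; the deadline of minute 227 is its only limit. It must start by 227 − 60 = minute 167.
Since job 7 (must start by minute 167) depends on it, job 6 must finish by minute 167. Backing off its 55-minute duration gives a latest start of minute 112.
Job 4 feeds into job 6 (must start by minute 112); so job 4 must finish by minute 112 and therefore start by minute 89.

89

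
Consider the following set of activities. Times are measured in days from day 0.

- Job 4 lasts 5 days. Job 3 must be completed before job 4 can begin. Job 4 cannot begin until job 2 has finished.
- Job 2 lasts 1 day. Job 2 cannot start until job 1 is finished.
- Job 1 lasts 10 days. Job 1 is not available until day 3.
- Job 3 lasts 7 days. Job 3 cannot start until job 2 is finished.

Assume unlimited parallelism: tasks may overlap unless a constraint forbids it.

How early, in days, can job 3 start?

14

Job 1 waits on its own release at day 3, so it starts at day 3 and finishes at 3 + 10 = day 13.
After job 1 (finishes day 13), job 2 can start at day 13 and finishes at day 14.
Job 3 waits on job 2 (finishes day 14), so the earliest it can start is day 14.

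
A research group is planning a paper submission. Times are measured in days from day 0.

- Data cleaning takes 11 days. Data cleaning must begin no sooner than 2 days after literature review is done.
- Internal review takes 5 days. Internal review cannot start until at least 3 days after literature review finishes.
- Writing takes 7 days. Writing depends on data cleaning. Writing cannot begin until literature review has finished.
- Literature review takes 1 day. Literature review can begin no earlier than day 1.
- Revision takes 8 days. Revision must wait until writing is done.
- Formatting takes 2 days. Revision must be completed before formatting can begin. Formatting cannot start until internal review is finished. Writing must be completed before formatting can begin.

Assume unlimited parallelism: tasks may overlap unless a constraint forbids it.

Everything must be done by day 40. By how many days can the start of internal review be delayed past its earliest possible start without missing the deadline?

Literature review waits on its own release at day 1, so it starts at day 1 and finishes at 1 + 1 = day 2.
Internal review cannot begin until literature review (finishes day 2, plus 3-day gap → day 5). It runs from day 5 to 5 + 5 = day 10.

Working backward from the deadline:
Nothing follows formatting; the deadline of day 40 is its only limit. It must start by 40 − 2 = day 38.
Internal review must finish before formatting (must start by day 38). With a 5-day duration, internal review must start by 38 − 5 = day 33.
So internal review can start as early as day 5 and as late as day 33, giving 33 − 5 = 28 days of slack.

28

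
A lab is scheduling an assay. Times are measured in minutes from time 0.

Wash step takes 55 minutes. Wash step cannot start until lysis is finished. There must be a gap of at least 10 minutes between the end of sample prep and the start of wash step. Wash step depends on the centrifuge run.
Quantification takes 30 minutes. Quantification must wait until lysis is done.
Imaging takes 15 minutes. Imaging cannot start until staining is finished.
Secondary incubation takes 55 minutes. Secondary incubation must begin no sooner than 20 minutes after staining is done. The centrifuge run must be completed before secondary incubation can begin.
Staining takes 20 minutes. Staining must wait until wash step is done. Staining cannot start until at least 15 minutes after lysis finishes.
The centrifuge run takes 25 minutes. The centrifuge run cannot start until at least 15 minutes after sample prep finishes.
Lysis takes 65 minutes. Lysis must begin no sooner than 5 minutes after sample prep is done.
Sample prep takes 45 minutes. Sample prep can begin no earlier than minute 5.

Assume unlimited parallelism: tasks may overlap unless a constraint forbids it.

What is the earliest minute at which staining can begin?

175

Sample prep cannot begin until its own release at minute 5. It runs from minute 5 to 5 + 45 = minute 50.
The centrifuge run waits on sample prep (finishes minute 50, plus 15-minute gap → minute 65), so it starts at minute 65 and finishes at 65 + 25 = minute 90.
After sample prep (finishes minute 50, plus 5-minute gap → minute 55), lysis can start at minute 55 and finishes at minute 120.
Wash step has to wait for lysis (finishes minute 120); sample prep (finishes minute 50, plus 10-minute gap → minute 60); the centrifuge run (finishes minute 90). The latest of these is minute 120, so wash step runs minute 120 to 120 + 55 = minute 175.
Staining waits on wash step (finishes minute 175); lysis (finishes minute 120, plus 15-minute gap → minute 135). The latest of these is minute 175, which is the earliest staining can start.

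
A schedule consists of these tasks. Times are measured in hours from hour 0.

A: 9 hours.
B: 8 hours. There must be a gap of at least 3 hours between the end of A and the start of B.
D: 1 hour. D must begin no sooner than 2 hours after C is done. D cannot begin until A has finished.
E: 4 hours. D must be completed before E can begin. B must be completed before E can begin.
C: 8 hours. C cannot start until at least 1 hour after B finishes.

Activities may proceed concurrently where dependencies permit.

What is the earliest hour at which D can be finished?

32

A has no prerequisites, so it starts at hour 0 and finishes at hour 9.
After A (finishes hour 9, plus 3-hour gap → hour 12), B can start at hour 12 and finishes at hour 20.
After B (finishes hour 20, plus 1-hour gap → hour 21), C can start at hour 21 and finishes at hour 29.
D needs all of C (finishes hour 29, plus 2-hour gap → hour 31); A (finishes hour 9). That puts its earliest start at hour 31; it finishes at 31 + 1 = hour 32.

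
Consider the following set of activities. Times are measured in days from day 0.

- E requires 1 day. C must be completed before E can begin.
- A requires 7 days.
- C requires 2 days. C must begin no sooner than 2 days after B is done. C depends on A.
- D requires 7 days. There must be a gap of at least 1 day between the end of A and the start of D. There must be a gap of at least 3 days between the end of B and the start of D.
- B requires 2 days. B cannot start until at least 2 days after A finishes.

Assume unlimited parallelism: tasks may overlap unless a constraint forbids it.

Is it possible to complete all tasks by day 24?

Yes

A has no prerequisites, so it starts at day 0 and finishes at day 7.
B cannot begin until A (finishes day 7, plus 2-day gap → day 9). It runs from day 9 to 9 + 2 = day 11.
D has to wait for A (finishes day 7, plus 1-day gap → day 8); B (finishes day 11, plus 3-day gap → day 14). The latest of these is day 14, so D runs day 14 to 14 + 7 = day 21.
C needs all of B (finishes day 11, plus 2-day gap → day 13); A (finishes day 7). That puts its earliest start at day 13; it finishes at 13 + 2 = day 15.
After C (finishes day 15), E can start at day 15 and finishes at day 16.
Every task is finished by day 21, which is no later than the deadline of 24, so the schedule is feasible.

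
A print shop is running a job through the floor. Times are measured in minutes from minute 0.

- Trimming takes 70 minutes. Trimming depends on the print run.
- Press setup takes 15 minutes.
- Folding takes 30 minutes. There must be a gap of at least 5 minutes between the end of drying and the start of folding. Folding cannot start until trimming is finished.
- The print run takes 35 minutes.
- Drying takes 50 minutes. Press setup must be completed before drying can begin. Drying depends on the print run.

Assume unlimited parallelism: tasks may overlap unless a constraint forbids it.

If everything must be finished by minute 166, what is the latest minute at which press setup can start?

To finish by minute 166, folding (duration 30) must start no later than minute 136.
Since folding (must start by minute 136, minus 5-minute gap → minute 131) depends on it, drying must finish by minute 131. Backing off its 50-minute duration gives a latest start of minute 81.
Press setup feeds into drying (must start by minute 81); so press setup must finish by minute 81 and therefore start by minute 66.

66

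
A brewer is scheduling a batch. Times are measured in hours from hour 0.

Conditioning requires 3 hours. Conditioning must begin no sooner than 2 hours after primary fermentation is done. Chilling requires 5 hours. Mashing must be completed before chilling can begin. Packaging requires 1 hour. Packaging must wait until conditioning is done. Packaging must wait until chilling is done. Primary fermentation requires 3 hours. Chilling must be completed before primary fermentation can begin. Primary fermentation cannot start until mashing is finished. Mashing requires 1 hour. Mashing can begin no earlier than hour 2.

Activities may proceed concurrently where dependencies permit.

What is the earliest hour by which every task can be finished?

Mashing cannot begin until its own release at hour 2. It runs from hour 2 to 2 + 1 = hour 3.
Chilling waits on mashing (finishes hour 3), so it starts at hour 3 and finishes at 3 + 5 = hour 8.
Primary fermentation has to wait for chilling (finishes hour 8); mashing (finishes hour 3). The latest of these is hour 8, so primary fermentation runs hour 8 to 8 + 3 = hour 11.
After primary fermentation (finishes hour 11, plus 2-hour gap → hour 13), conditioning can start at hour 13 and finishes at hour 16.
Packaging cannot start until conditioning (finishes hour 16); chilling (finishes hour 8). The controlling bound is hour 16, so packaging finishes at 16 + 1 = hour 17.
All tasks are finished once the last one completes. Finish times: Mashing at 3, Chilling at 8, Primary fermentation at 11, Conditioning at 16, Packaging at 17. The latest is hour 17.

17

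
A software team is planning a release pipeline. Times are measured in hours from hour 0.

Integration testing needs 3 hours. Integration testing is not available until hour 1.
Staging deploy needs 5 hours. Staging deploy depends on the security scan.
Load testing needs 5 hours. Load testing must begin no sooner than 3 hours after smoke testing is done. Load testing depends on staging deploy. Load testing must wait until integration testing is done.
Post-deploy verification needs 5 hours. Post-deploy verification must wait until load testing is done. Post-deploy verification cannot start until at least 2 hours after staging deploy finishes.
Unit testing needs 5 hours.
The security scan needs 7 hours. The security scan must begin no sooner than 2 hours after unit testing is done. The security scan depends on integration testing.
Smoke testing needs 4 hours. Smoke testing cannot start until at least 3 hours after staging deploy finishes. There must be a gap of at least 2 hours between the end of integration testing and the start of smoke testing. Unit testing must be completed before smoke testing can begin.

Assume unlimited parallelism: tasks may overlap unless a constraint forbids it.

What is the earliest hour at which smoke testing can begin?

22

Integration testing waits on its own release at hour 1, so it starts at hour 1 and finishes at 1 + 3 = hour 4.
Unit testing has no prerequisites, so it starts at hour 0 and finishes at hour 5.
The security scan cannot start until unit testing (finishes hour 5, plus 2-hour gap → hour 7); integration testing (finishes hour 4). The controlling bound is hour 7, so the security scan finishes at 7 + 7 = hour 14.
Staging deploy waits on the security scan (finishes hour 14), so it starts at hour 14 and finishes at 14 + 5 = hour 19.
Smoke testing waits on staging deploy (finishes hour 19, plus 3-hour gap → hour 22); integration testing (finishes hour 4, plus 2-hour gap → hour 6); unit testing (finishes hour 5). The latest of these is hour 22, which is the earliest smoke testing can start.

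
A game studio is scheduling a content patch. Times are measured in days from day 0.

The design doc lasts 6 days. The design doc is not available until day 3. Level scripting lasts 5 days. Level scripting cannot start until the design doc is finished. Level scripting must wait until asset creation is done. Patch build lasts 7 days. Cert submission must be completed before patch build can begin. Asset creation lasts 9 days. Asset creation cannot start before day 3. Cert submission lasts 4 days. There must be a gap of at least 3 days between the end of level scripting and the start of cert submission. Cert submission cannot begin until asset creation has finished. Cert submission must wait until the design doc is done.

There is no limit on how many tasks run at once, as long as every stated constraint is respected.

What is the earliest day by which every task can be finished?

Asset creation cannot begin until its own release at day 3. It runs from day 3 to 3 + 9 = day 12.
The design doc waits on its own release at day 3, so it starts at day 3 and finishes at 3 + 6 = day 9.
Level scripting needs all of the design doc (finishes day 9); asset creation (finishes day 12). That puts its earliest start at day 12; it finishes at 12 + 5 = day 17.
Cert submission needs all of level scripting (finishes day 17, plus 3-day gap → day 20); asset creation (finishes day 12); the design doc (finishes day 9). That puts its earliest start at day 20; it finishes at 20 + 4 = day 24.
Patch build cannot begin until cert submission (finishes day 24). It runs from day 24 to 24 + 7 = day 31.
All tasks are finished once the last one completes. Finish times: The design doc at 9, Asset creation at 12, Level scripting at 17, Cert submission at 24, Patch build at 31. The latest is day 31.

31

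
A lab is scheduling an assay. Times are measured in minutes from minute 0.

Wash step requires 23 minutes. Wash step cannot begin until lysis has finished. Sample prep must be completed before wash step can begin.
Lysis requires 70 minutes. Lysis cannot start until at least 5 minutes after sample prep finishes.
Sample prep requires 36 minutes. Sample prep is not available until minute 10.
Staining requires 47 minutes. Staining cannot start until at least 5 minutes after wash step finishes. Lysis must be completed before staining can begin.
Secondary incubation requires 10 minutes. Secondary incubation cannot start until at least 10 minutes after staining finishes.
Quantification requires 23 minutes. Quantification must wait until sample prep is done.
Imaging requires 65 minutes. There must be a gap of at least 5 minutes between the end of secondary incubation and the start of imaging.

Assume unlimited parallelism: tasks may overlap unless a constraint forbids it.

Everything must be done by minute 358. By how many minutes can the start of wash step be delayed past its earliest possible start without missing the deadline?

After its own release at minute 10, sample prep can start at minute 10 and finishes at minute 46.
Lysis cannot begin until sample prep (finishes minute 46, plus 5-minute gap → minute 51). It runs from minute 51 to 51 + 70 = minute 121.
For wash step: lysis (finishes minute 121); sample prep (finishes minute 46). Taking the maximum gives a start of minute 121, and it finishes at 121 + 23 = minute 144.

Working backward from the deadline:
To finish by minute 358, imaging (duration 65) must start no later than minute 293.
Since imaging (must start by minute 293, minus 5-minute gap → minute 288) depends on it, secondary incubation must finish by minute 288. Backing off its 10-minute duration gives a latest start of minute 278.
Since secondary incubation (must start by minute 278, minus 10-minute gap → minute 268) depends on it, staining must finish by minute 268. Backing off its 47-minute duration gives a latest start of minute 221.
Wash step has to be done before staining (must start by minute 221, minus 5-minute gap → minute 216). That means finishing by minute 216, i.e. starting by 216 − 23 = minute 193.
So wash step can start as early as minute 121 and as late as minute 193, giving 193 − 121 = 72 minutes of slack.

72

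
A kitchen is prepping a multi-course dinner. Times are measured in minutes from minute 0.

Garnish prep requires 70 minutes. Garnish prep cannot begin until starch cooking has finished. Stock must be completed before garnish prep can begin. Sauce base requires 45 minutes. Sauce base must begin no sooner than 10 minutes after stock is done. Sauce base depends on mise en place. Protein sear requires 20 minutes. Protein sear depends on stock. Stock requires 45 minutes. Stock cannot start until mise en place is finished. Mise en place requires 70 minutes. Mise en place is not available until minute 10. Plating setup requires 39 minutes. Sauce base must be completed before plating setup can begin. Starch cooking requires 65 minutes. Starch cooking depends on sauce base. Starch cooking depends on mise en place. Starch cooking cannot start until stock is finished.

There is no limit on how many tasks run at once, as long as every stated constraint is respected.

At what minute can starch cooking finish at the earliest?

Mise en place waits on its own release at minute 10, so it starts at minute 10 and finishes at 10 + 70 = minute 80.
Stock cannot begin until mise en place (finishes minute 80). It runs from minute 80 to 80 + 45 = minute 125.
Sauce base cannot start until stock (finishes minute 125, plus 10-minute gap → minute 135); mise en place (finishes minute 80). The controlling bound is minute 135, so sauce base finishes at 135 + 45 = minute 180.
Starch cooking has to wait for sauce base (finishes minute 180); mise en place (finishes minute 80); stock (finishes minute 125). The latest of these is minute 180, so starch cooking runs minute 180 to 180 + 65 = minute 245.

245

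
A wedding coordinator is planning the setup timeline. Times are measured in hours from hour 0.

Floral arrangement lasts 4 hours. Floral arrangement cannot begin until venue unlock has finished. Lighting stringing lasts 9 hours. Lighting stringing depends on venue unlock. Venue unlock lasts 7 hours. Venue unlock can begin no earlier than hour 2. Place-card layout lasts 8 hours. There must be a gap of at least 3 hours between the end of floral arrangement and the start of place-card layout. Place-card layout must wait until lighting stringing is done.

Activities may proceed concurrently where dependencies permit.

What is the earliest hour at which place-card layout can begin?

18

Venue unlock cannot begin until its own release at hour 2. It runs from hour 2 to 2 + 7 = hour 9.
Lighting stringing cannot begin until venue unlock (finishes hour 9). It runs from hour 9 to 9 + 9 = hour 18.
Floral arrangement cannot begin until venue unlock (finishes hour 9). It runs from hour 9 to 9 + 4 = hour 13.
Place-card layout waits on floral arrangement (finishes hour 13, plus 3-hour gap → hour 16); lighting stringing (finishes hour 18). The latest of these is hour 18, which is the earliest place-card layout can start.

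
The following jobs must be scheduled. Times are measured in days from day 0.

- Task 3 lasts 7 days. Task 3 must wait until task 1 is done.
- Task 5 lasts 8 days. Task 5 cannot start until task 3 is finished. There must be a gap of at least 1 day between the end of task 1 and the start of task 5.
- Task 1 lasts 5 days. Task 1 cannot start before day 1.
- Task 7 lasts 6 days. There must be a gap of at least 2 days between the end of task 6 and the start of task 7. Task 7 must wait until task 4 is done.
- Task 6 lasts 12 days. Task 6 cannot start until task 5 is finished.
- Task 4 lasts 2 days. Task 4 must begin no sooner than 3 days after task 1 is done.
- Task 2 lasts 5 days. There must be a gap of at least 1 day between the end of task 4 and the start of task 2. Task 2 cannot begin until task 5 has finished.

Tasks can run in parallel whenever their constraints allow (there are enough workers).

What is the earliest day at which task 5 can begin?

Task 1 waits on its own release at day 1, so it starts at day 1 and finishes at 1 + 5 = day 6.
After task 1 (finishes day 6), task 3 can start at day 6 and finishes at day 13.
Task 5 waits on task 3 (finishes day 13); task 1 (finishes day 6, plus 1-day gap → day 7). The latest of these is day 13, which is the earliest task 5 can start.

13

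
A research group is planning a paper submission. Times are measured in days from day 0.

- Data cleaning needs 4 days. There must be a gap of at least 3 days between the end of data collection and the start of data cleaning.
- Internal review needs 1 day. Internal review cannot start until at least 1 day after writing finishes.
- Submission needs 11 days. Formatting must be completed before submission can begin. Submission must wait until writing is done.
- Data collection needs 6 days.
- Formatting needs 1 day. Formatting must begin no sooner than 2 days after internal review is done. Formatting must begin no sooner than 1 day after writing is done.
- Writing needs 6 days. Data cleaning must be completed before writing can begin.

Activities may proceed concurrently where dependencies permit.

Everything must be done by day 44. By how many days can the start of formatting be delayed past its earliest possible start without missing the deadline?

9

Data collection can start immediately at day 0; it finishes at day 6.
After data collection (finishes day 6, plus 3-day gap → day 9), data cleaning can start at day 9 and finishes at day 13.
Writing cannot begin until data cleaning (finishes day 13). It runs from day 13 to 13 + 6 = day 19.
After writing (finishes day 19, plus 1-day gap → day 20), internal review can start at day 20 and finishes at day 21.
Formatting cannot start until internal review (finishes day 21, plus 2-day gap → day 23); writing (finishes day 19, plus 1-day gap → day 20). The controlling bound is day 23, so formatting finishes at 23 + 1 = day 24.

Working backward from the deadline:
Submission has no dependents, so it just needs to finish by day 44. Starting by 44 − 11 = day 33 achieves that.
Formatting must finish before submission (must start by day 33). With a 1-day duration, formatting must start by 33 − 1 = day 32.
So formatting can start as early as day 23 and as late as day 32, giving 32 − 23 = 9 days of slack.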